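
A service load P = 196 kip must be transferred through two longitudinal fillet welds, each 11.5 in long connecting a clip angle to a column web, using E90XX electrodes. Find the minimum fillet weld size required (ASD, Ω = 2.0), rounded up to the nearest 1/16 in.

w = 1/2 in

E90XX → F_EXX = 90 ksi.
Total weld length L = 23 in.
Required throat t_e = P × Ω / (0.6 F_EXX × L) = 196 × 2.0 / (0.6 × 90 × 23) = 0.3156 in.
Required leg w = t_e / 0.707 = 0.4464 in → use 1/2 in.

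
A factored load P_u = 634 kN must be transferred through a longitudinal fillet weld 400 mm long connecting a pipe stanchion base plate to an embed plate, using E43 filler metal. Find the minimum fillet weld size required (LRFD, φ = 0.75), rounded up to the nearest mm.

w = 12 mm

E43XX → F_EXX = 430 MPa.
Total weld length L = 400 mm.
Required throat t_e = P_u / (φ × 0.6 F_EXX × L) = 634 / (0.75 × 0.6 × 430 × 400 × 10⁻³) = 8.191 mm.
Required leg w = t_e / 0.707 = 11.59 mm → use 12 mm.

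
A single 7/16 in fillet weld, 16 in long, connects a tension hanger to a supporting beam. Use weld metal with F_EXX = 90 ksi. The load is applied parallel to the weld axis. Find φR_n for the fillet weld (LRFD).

φR_n ≈ 200 kips

Effective throat t_e = 0.707 × 0.4375 = 0.3093 in.
Total length L = 16 in; A_we = 0.3093 × 16 = 4.949 in².
F_nw = 0.6 F_EXX = 0.6 × 90 = 54 ksi.
φR_n = 0.75 × 54 × 4.949 = 200.4 kips.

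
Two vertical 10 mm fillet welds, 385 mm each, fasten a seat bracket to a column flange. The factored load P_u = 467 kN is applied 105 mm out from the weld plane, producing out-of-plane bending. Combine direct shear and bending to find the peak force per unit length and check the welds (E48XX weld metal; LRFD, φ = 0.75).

E48XX → F_EXX = 480 MPa.
L_w = 2 × 385 = 770 mm; section modulus (unit throat) S = 2 × L²/6 = 49410 mm².
Direct shear f_v = P/L_w = 467×10³/770 = 606.5 N/mm.
Moment M = P × e = 467×10³ × 105 = 49035000 N·mm; bending f_b = M/S = 992.4 N/mm.
f_max = √(f_v² + f_b²) = √(606.5² + 992.4²) = 1163 N/mm.
φr_n = 0.75 × 0.6 × 480 × (0.707 × 10) = 1527 N/mm → adequate.

f_max ≈ 1160 N/mm; adequate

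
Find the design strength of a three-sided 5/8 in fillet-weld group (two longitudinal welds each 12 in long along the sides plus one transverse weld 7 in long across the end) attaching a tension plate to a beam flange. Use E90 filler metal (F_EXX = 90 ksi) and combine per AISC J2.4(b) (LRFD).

t_e = 0.707 × 0.625 = 0.4419 in.
R_nwl = 0.6 × 90 × 0.4419 × 24 = 572.7 kips (longitudinal, 2 welds).
R_nwt = 0.6 × 90 × 0.4419 × 7 = 167 kips (transverse, base value).
(i) R_nwl + R_nwt = 739.7 kips; (ii) 0.85 R_nwl + 1.5 R_nwt = 737.3 kips.
R_n = max = 739.7 kips [governs: (i)]; φR_n = 554.8 kips.

φR_n ≈ 555 kips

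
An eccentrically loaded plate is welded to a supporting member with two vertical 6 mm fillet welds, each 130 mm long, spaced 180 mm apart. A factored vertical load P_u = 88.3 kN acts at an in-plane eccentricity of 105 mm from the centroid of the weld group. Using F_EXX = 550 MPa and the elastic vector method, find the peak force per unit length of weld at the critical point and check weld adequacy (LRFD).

f_max ≈ 720 N/mm; adequate

Total weld length L_w = 260 mm. Treat welds as unit-width lines.
Polar moment about centroid: J = 2[d³/12 + d(b/2)²] = 2[130³/12 + 130×90²] = 2472000 mm³.
Direct shear f_v = P/L_w = 88.3×10³ / 260 = 339.6 N/mm (vertical).
Torsion M = P·e = 88.3×10³ × 105 = 9271500 N·mm.
Critical point at (x, y) = (90, 65) from centroid. f_tx = M·y/J = 243.8 N/mm; f_ty = M·x/J = 337.5 N/mm.
Resultant f_max = √[f_tx² + (f_v + f_ty)²] = √[243.8² + (339.6 + 337.5)²] = 719.7 N/mm.
Capacity per unit length: φr_n = 0.75 × 0.6 × 550 × (0.707 × 6) = 1050 N/mm.
719.7 ≤ 1050 → adequate.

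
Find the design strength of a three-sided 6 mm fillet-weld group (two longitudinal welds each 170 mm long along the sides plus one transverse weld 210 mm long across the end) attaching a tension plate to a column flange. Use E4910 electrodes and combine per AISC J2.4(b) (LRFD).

φR_n ≈ 565 kN

E49XX → F_EXX = 490 MPa.
t_e = 0.707 × 6 = 4.242 mm.
R_nwl = 0.6 × 490 × 4.242 × 340 × 10⁻³ = 424 kN (longitudinal, 2 welds).
R_nwt = 0.6 × 490 × 4.242 × 210 × 10⁻³ = 261.9 kN (transverse, base value).
(i) R_nwl + R_nwt = 685.9 kN; (ii) 0.85 R_nwl + 1.5 R_nwt = 753.3 kN.
R_n = max = 753.3 kN [governs: (ii)]; φR_n = 565 kN.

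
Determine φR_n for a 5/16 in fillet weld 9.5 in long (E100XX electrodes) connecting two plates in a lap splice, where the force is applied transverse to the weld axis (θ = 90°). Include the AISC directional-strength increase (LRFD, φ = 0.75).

E100XX → F_EXX = 100 ksi.
t_e = 0.707 × 0.3125 = 0.2209 in; A_we = 0.2209 × 9.5 = 2.099 in².
Directional factor: 1.0 + 0.5 sin^1.5(90°) = 1.5.
F_nw = 0.6 × 100 × 1.5 = 90 ksi.
φR_n = 0.75 × 90 × 2.099 = 141.7 kips.

φR_n ≈ 142 kips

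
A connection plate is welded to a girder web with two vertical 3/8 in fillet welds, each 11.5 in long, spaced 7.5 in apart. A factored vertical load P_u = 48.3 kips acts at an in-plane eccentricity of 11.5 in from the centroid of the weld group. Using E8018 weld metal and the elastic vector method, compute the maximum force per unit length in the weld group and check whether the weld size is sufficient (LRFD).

f_max ≈ 7.95 kip/in; adequate

E80XX → F_EXX = 80 ksi.
Total weld length L_w = 23 in. Treat welds as unit-width lines.
Polar moment about centroid: J = 2[d³/12 + d(b/2)²] = 2[11.5³/12 + 11.5×3.75²] = 576.9 in³.
Direct shear f_v = P/L_w = 48.3 / 23 = 2.1 kip/in (vertical).
Torsion M = P·e = 48.3 × 11.5 = 555.45 kip·in.
Critical point at (x, y) = (3.75, 5.75) from centroid. f_tx = M·y/J = 5.536 kip/in; f_ty = M·x/J = 3.61 kip/in.
Resultant f_max = √[f_tx² + (f_v + f_ty)²] = √[5.536² + (2.1 + 3.61)²] = 7.953 kip/in.
Capacity per unit length: φr_n = 0.75 × 0.6 × 80 × (0.707 × 0.375) = 9.544 kip/in.
7.953 ≤ 9.544 → adequate.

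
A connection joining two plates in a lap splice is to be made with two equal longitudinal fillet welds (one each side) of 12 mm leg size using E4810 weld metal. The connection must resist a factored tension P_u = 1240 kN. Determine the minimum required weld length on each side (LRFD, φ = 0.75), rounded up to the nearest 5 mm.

L = 340 mm on each side

E48XX → F_EXX = 480 MPa.
Throat t_e = 0.707 × 12 = 8.484 mm.
φr_n = 0.75 × 0.6 × 480 × 8.484 × 10⁻³ = 1.833 kN/mm.
L_req = P_u / φr_n = 1240 / 1.833 = 676.7 mm total.
Per side: 676.7 / 2 = 338.3 mm.
Round up → use L = 340 mm on each side.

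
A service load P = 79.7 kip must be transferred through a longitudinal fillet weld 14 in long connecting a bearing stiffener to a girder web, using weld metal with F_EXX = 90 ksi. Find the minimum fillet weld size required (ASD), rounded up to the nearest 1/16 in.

Total weld length L = 14 in.
Required throat t_e = P × Ω / (0.6 F_EXX × L) = 79.7 × 2.0 / (0.6 × 90 × 14) = 0.2108 in.
Required leg w = t_e / 0.707 = 0.2982 in → use 5/16 in.

w = 5/16 in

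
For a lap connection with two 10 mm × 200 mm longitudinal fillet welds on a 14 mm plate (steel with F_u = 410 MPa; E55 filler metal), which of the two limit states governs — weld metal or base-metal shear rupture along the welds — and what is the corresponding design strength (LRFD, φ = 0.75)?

φR_n ≈ 700 kN (weld metal governs)

E55XX → F_EXX = 550 MPa.
t_e = 0.707 × 10 = 7.07 mm; L = 400 mm.
Weld metal: φR_n = 0.75 × 0.6 × 550 × 7.07 × 400 × 10⁻³ = 699.9 kN.
Base metal (shear rupture): φR_n = 0.75 × 0.6 × 410 × 14 × 400 × 10⁻³ = 1033 kN.
Governing: weld metal.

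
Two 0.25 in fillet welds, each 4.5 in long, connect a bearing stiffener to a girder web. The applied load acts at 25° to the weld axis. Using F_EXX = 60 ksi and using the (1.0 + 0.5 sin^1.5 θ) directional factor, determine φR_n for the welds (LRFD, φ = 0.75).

t_e = 0.707 × 0.25 = 0.1767 in; A_we = 0.1767 × 9 = 1.591 in².
Directional factor: 1.0 + 0.5 sin^1.5(25°) = 1.137.
F_nw = 0.6 × 60 × 1.137 = 40.95 ksi.
φR_n = 0.75 × 40.95 × 1.591 = 48.85 kips.

φR_n ≈ 48.9 kips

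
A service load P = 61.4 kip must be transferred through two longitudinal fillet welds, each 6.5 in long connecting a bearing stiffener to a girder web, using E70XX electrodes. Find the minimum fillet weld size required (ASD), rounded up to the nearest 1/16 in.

w = 3/8 in

E70XX → F_EXX = 70 ksi.
Total weld length L = 13 in.
Required throat t_e = P × Ω / (0.6 F_EXX × L) = 61.4 × 2.0 / (0.6 × 70 × 13) = 0.2249 in.
Required leg w = t_e / 0.707 = 0.3181 in → use 3/8 in.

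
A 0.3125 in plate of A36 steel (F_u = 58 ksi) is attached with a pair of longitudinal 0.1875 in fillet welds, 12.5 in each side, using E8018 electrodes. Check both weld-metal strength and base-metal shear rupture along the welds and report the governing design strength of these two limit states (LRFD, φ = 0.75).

E80XX → F_EXX = 80 ksi.
t_e = 0.707 × 0.1875 = 0.1326 in; L = 25 in.
Weld metal: φR_n = 0.75 × 0.6 × 80 × 0.1326 × 25 = 119.3 kips.
Base metal (shear rupture): φR_n = 0.75 × 0.6 × 58 × 0.3125 × 25 = 203.9 kips.
Governing: weld metal.

φR_n ≈ 119 kips (weld metal governs)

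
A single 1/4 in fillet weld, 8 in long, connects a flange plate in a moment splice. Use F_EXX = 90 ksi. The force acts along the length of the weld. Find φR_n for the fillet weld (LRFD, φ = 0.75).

Effective throat t_e = 0.707 × 0.25 = 0.1767 in.
Total length L = 8 in; A_we = 0.1767 × 8 = 1.414 in².
F_nw = 0.6 F_EXX = 0.6 × 90 = 54 ksi.
φR_n = 0.75 × 54 × 1.414 = 57.27 kip.

φR_n ≈ 57.3 kip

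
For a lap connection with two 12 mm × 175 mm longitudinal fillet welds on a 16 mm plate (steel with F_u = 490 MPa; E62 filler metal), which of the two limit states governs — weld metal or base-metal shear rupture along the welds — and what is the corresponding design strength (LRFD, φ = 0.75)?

φR_n ≈ 828 kN (weld metal governs)

E62XX → F_EXX = 620 MPa.
t_e = 0.707 × 12 = 8.484 mm; L = 350 mm.
Weld metal: φR_n = 0.75 × 0.6 × 620 × 8.484 × 350 × 10⁻³ = 828.5 kN.
Base metal (shear rupture): φR_n = 0.75 × 0.6 × 490 × 16 × 350 × 10⁻³ = 1235 kN.
Governing: weld metal.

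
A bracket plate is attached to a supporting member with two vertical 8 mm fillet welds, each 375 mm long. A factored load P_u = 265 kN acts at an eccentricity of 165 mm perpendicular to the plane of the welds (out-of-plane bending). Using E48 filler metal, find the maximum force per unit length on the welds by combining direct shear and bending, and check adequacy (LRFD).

E48XX → F_EXX = 480 MPa.
L_w = 2 × 375 = 750 mm; section modulus (unit throat) S = 2 × L²/6 = 46880 mm².
Direct shear f_v = P/L_w = 265×10³/750 = 353.3 N/mm.
Moment M = P × e = 265×10³ × 165 = 43725000 N·mm; bending f_b = M/S = 932.8 N/mm.
f_max = √(f_v² + f_b²) = √(353.3² + 932.8²) = 997.5 N/mm.
φr_n = 0.75 × 0.6 × 480 × (0.707 × 8) = 1222 N/mm → adequate.

f_max ≈ 997 N/mm; adequate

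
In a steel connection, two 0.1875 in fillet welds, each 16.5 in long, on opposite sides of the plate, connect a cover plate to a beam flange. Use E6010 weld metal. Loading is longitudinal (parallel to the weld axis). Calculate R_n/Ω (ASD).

R_n/Ω ≈ 78.7 kip

E60XX → F_EXX = 60 ksi.
Effective throat t_e = 0.707 × 0.1875 = 0.1326 in.
Total length L = 33 in; A_we = 0.1326 × 33 = 4.375 in².
F_nw = 0.6 F_EXX = 0.6 × 60 = 36 ksi.
R_n = 36 × 4.375 = 157.5 kip; R_n/Ω = 157.5/2.0 = 78.74 kip.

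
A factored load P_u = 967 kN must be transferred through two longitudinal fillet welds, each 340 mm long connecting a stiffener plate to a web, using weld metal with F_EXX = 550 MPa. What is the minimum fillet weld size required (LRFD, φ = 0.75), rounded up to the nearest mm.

Total weld length L = 680 mm.
Required throat t_e = P_u / (φ × 0.6 F_EXX × L) = 967 / (0.75 × 0.6 × 550 × 680 × 10⁻³) = 5.746 mm.
Required leg w = t_e / 0.707 = 8.127 mm → use 9 mm.

w = 9 mm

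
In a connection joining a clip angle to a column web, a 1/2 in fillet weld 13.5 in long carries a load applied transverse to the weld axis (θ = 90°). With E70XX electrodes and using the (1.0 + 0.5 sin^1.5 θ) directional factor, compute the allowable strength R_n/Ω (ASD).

R_n/Ω ≈ 150 kips

E70XX → F_EXX = 70 ksi.
t_e = 0.707 × 0.5 = 0.3535 in; A_we = 0.3535 × 13.5 = 4.772 in².
Directional factor: 1.0 + 0.5 sin^1.5(90°) = 1.5.
F_nw = 0.6 × 70 × 1.5 = 63 ksi.
R_n/Ω = (63 × 4.772) / 2.0 = 150.3 kips.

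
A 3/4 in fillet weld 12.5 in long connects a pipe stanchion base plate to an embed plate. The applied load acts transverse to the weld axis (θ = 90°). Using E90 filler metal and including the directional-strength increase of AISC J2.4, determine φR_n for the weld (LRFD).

φR_n ≈ 403 kips

E90XX → F_EXX = 90 ksi.
t_e = 0.707 × 0.75 = 0.5302 in; A_we = 0.5302 × 12.5 = 6.628 in².
Directional factor: 1.0 + 0.5 sin^1.5(90°) = 1.5.
F_nw = 0.6 × 90 × 1.5 = 81 ksi.
φR_n = 0.75 × 81 × 6.628 = 402.7 kips.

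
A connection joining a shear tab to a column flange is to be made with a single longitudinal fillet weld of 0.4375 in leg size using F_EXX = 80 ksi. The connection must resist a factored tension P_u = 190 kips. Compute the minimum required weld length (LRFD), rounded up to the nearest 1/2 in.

Throat t_e = 0.707 × 0.4375 = 0.3093 in.
φr_n = 0.75 × 0.6 × 80 × 0.3093 = 11.14 kips/in.
L_req = P_u / φr_n = 190 / 11.14 = 17.06 in total.
Round up → use L = 17.5 in.

L = 17.5 in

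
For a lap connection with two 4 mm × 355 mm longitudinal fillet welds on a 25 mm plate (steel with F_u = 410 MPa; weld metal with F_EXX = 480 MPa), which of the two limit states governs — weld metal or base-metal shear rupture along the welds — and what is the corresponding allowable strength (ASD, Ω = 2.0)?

R_n/Ω ≈ 289 kN (weld metal governs)

t_e = 0.707 × 4 = 2.828 mm; L = 710 mm.
Weld metal: R_n/Ω = (1/2.0) × 0.6 × 480 × 2.828 × 710 × 10⁻³ = 289.1 kN.
Base metal (shear rupture): R_n/Ω = (1/2.0) × 0.6 × 410 × 25 × 710 × 10⁻³ = 2183 kN.
Governing: weld metal.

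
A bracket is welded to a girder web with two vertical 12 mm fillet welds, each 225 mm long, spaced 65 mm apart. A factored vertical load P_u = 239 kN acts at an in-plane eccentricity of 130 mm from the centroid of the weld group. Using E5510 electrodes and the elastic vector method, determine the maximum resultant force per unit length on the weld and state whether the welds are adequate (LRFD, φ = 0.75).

E55XX → F_EXX = 550 MPa.
Total weld length L_w = 450 mm. Treat welds as unit-width lines.
Polar moment about centroid: J = 2[d³/12 + d(b/2)²] = 2[225³/12 + 225×32.5²] = 2374000 mm³.
Direct shear f_v = P/L_w = 239×10³ / 450 = 531.1 N/mm (vertical).
Torsion M = P·e = 239×10³ × 130 = 31070000 N·mm.
Critical point at (x, y) = (32.5, 112.5) from centroid. f_tx = M·y/J = 1473 N/mm; f_ty = M·x/J = 425.4 N/mm.
Resultant f_max = √[f_tx² + (f_v + f_ty)²] = √[1473² + (531.1 + 425.4)²] = 1756 N/mm.
Capacity per unit length: φr_n = 0.75 × 0.6 × 550 × (0.707 × 12) = 2100 N/mm.
1756 ≤ 2100 → adequate.

f_max ≈ 1760 N/mm; adequate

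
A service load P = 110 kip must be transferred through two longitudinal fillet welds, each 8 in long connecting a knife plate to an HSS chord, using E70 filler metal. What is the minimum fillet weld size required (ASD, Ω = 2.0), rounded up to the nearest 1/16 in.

w = 1/2 in

E70XX → F_EXX = 70 ksi.
Total weld length L = 16 in.
Required throat t_e = P × Ω / (0.6 F_EXX × L) = 110 × 2.0 / (0.6 × 70 × 16) = 0.3274 in.
Required leg w = t_e / 0.707 = 0.4631 in → use 1/2 in.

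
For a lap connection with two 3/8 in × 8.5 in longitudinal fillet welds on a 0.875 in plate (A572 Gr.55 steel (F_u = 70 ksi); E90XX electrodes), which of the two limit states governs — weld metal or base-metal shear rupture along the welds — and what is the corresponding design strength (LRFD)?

φR_n ≈ 183 kips (weld metal governs)

E90XX → F_EXX = 90 ksi.
t_e = 0.707 × 0.375 = 0.2651 in; L = 17 in.
Weld metal: φR_n = 0.75 × 0.6 × 90 × 0.2651 × 17 = 182.5 kips.
Base metal (shear rupture): φR_n = 0.75 × 0.6 × 70 × 0.875 × 17 = 468.6 kips.
Governing: weld metal.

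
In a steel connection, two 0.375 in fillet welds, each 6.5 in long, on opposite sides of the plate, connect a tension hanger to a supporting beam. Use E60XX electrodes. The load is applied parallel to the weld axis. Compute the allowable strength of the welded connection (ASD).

E60XX → F_EXX = 60 ksi.
Effective throat t_e = 0.707 × 0.375 = 0.2651 in.
Total length L = 13 in; A_we = 0.2651 × 13 = 3.447 in².
F_nw = 0.6 F_EXX = 0.6 × 60 = 36 ksi.
R_n = 36 × 3.447 = 124.1 kips; R_n/Ω = 124.1/2.0 = 62.04 kips.

R_n/Ω ≈ 62 kips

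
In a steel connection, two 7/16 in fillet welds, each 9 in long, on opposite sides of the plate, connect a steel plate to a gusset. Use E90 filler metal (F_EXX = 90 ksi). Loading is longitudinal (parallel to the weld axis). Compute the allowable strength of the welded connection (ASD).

R_n/Ω ≈ 150 kips

Effective throat t_e = 0.707 × 0.4375 = 0.3093 in.
Total length L = 18 in; A_we = 0.3093 × 18 = 5.568 in².
F_nw = 0.6 F_EXX = 0.6 × 90 = 54 ksi.
R_n = 54 × 5.568 = 300.7 kips; R_n/Ω = 300.7/2.0 = 150.3 kips.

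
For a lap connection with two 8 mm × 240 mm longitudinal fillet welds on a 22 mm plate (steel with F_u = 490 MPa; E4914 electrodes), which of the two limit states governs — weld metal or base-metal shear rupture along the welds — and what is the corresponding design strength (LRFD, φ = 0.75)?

φR_n ≈ 599 kN (weld metal governs)

E49XX → F_EXX = 490 MPa.
t_e = 0.707 × 8 = 5.656 mm; L = 480 mm.
Weld metal: φR_n = 0.75 × 0.6 × 490 × 5.656 × 480 × 10⁻³ = 598.6 kN.
Base metal (shear rupture): φR_n = 0.75 × 0.6 × 490 × 22 × 480 × 10⁻³ = 2328 kN.
Governing: weld metal.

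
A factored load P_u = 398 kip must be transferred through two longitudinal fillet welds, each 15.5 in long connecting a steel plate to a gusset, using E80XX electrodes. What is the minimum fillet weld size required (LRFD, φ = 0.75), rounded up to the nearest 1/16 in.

E80XX → F_EXX = 80 ksi.
Total weld length L = 31 in.
Required throat t_e = P_u / (φ × 0.6 F_EXX × L) = 398 / (0.75 × 0.6 × 80 × 31) = 0.3566 in.
Required leg w = t_e / 0.707 = 0.5044 in → use 9/16 in.

w = 9/16 in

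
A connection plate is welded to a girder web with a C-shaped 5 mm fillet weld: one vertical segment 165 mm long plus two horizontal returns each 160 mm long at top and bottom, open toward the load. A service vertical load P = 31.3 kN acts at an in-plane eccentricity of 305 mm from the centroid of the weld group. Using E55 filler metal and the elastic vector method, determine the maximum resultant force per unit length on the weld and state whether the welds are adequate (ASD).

f_max ≈ 382 N/mm; adequate

E55XX → F_EXX = 550 MPa.
Total weld length L_w = 485 mm. Treat welds as unit-width lines.
Centroid: x̄ = 2×160×80 / 485 = 52.78 mm from the vertical weld.
Polar moment about centroid: J = I_x + I_y = [165³/12 + 2×160×82.5²] + [165×52.78² + 2(160³/12 + 160×27.22²)] = 3932000 mm³.
Direct shear f_v = P/L_w = 31.3×10³ / 485 = 64.54 N/mm (vertical).
Torsion M = P·e = 31.3×10³ × 305 = 9546500 N·mm.
Critical point at (x, y) = (107.2, 82.5) from centroid. f_tx = M·y/J = 200.3 N/mm; f_ty = M·x/J = 260.3 N/mm.
Resultant f_max = √[f_tx² + (f_v + f_ty)²] = √[200.3² + (64.54 + 260.3)²] = 381.7 N/mm.
Capacity per unit length: r_n/Ω = (1/2.0) × 0.6 × 550 × (0.707 × 5) = 583.3 N/mm.
381.7 ≤ 583.3 → adequate.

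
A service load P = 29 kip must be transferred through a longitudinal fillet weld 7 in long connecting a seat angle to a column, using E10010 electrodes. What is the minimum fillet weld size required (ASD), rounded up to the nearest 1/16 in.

E100XX → F_EXX = 100 ksi.
Total weld length L = 7 in.
Required throat t_e = P × Ω / (0.6 F_EXX × L) = 29 × 2.0 / (0.6 × 100 × 7) = 0.1381 in.
Required leg w = t_e / 0.707 = 0.1953 in → use 1/4 in.

w = 1/4 in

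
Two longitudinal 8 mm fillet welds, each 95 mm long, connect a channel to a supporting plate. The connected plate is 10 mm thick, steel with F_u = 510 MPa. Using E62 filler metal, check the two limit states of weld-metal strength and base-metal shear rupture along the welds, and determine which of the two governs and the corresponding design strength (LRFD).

E62XX → F_EXX = 620 MPa.
t_e = 0.707 × 8 = 5.656 mm; L = 190 mm.
Weld metal: φR_n = 0.75 × 0.6 × 620 × 5.656 × 190 × 10⁻³ = 299.8 kN.
Base metal (shear rupture): φR_n = 0.75 × 0.6 × 510 × 10 × 190 × 10⁻³ = 436 kN.
Governing: weld metal.

φR_n ≈ 300 kN (weld metal governs)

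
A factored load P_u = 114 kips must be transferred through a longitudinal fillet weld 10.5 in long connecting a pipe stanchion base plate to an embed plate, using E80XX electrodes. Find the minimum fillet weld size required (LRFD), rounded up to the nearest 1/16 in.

w = 7/16 in

E80XX → F_EXX = 80 ksi.
Total weld length L = 10.5 in.
Required throat t_e = P_u / (φ × 0.6 F_EXX × L) = 114 / (0.75 × 0.6 × 80 × 10.5) = 0.3016 in.
Required leg w = t_e / 0.707 = 0.4266 in → use 7/16 in.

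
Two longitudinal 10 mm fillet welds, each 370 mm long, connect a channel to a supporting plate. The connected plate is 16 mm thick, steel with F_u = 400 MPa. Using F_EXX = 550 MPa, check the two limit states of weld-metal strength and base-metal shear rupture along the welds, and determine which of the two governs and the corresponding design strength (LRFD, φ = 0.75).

t_e = 0.707 × 10 = 7.07 mm; L = 740 mm.
Weld metal: φR_n = 0.75 × 0.6 × 550 × 7.07 × 740 × 10⁻³ = 1295 kN.
Base metal (shear rupture): φR_n = 0.75 × 0.6 × 400 × 16 × 740 × 10⁻³ = 2131 kN.
Governing: weld metal.

φR_n ≈ 1290 kN (weld metal governs)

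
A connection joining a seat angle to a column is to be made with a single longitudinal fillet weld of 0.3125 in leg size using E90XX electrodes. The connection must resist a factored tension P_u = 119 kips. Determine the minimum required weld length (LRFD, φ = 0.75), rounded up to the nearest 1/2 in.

L = 13.5 in

E90XX → F_EXX = 90 ksi.
Throat t_e = 0.707 × 0.3125 = 0.2209 in.
φr_n = 0.75 × 0.6 × 90 × 0.2209 = 8.948 kips/in.
L_req = P_u / φr_n = 119 / 8.948 = 13.3 in total.
Round up → use L = 13.5 in.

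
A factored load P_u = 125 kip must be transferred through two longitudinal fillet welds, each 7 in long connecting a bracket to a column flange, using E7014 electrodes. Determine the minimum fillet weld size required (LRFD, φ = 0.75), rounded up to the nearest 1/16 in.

w = 7/16 in

E70XX → F_EXX = 70 ksi.
Total weld length L = 14 in.
Required throat t_e = P_u / (φ × 0.6 F_EXX × L) = 125 / (0.75 × 0.6 × 70 × 14) = 0.2834 in.
Required leg w = t_e / 0.707 = 0.4009 in → use 7/16 in.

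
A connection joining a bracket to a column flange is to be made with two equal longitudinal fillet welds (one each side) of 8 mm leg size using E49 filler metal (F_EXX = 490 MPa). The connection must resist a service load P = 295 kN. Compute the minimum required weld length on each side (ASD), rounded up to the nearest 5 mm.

Throat t_e = 0.707 × 8 = 5.656 mm.
r_n/Ω = (0.6 × 490 × 5.656) / 2.0 = 831.4 N/mm = 0.8314 kN/mm.
L_req = P / (r_n/Ω) = 295 / 0.8314 = 354.8 mm total.
Per side: 354.8 / 2 = 177.4 mm.
Round up → use L = 180 mm on each side.

L = 180 mm on each side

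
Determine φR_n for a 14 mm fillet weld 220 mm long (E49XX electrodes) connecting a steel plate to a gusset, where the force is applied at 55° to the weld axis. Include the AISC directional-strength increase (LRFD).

E49XX → F_EXX = 490 MPa.
t_e = 0.707 × 14 = 9.898 mm; A_we = 9.898 × 220 = 2178 mm².
Directional factor: 1.0 + 0.5 sin^1.5(55°) = 1.371.
F_nw = 0.6 × 490 × 1.371 = 403 MPa.
φR_n = 0.75 × 403 × 2178 × 10⁻³ = 658.1 kN.

φR_n ≈ 658 kN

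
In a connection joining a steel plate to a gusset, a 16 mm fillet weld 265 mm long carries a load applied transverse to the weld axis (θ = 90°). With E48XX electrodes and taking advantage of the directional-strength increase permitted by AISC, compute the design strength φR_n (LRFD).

φR_n ≈ 971 kN

E48XX → F_EXX = 480 MPa.
t_e = 0.707 × 16 = 11.31 mm; A_we = 11.31 × 265 = 2998 mm².
Directional factor: 1.0 + 0.5 sin^1.5(90°) = 1.5.
F_nw = 0.6 × 480 × 1.5 = 432 MPa.
φR_n = 0.75 × 432 × 2998 × 10⁻³ = 971.2 kN.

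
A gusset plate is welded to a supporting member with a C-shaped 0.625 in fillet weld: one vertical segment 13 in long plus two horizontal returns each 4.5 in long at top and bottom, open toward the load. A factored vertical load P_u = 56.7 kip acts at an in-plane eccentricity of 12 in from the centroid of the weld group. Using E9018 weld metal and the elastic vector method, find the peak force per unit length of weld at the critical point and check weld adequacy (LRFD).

f_max ≈ 9.84 kip/in; adequate

E90XX → F_EXX = 90 ksi.
Total weld length L_w = 22 in. Treat welds as unit-width lines.
Centroid: x̄ = 2×4.5×2.25 / 22 = 0.9205 in from the vertical weld.
Polar moment about centroid: J = I_x + I_y = [13³/12 + 2×4.5×6.5²] + [13×0.9205² + 2(4.5³/12 + 4.5×1.33²)] = 605.4 in³.
Direct shear f_v = P/L_w = 56.7 / 22 = 2.577 kip/in (vertical).
Torsion M = P·e = 56.7 × 12 = 680.4 kip·in.
Critical point at (x, y) = (3.58, 6.5) from centroid. f_tx = M·y/J = 7.305 kip/in; f_ty = M·x/J = 4.023 kip/in.
Resultant f_max = √[f_tx² + (f_v + f_ty)²] = √[7.305² + (2.577 + 4.023)²] = 9.845 kip/in.
Capacity per unit length: φr_n = 0.75 × 0.6 × 90 × (0.707 × 0.625) = 17.9 kip/in.
9.845 ≤ 17.9 → adequate.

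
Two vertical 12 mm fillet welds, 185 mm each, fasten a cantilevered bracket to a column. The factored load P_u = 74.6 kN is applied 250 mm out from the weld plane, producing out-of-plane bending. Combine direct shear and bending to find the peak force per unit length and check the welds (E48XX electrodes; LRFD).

f_max ≈ 1650 N/mm; adequate

E48XX → F_EXX = 480 MPa.
L_w = 2 × 185 = 370 mm; section modulus (unit throat) S = 2 × L²/6 = 11410 mm².
Direct shear f_v = P/L_w = 74.6×10³/370 = 201.6 N/mm.
Moment M = P × e = 74.6×10³ × 250 = 18650000 N·mm; bending f_b = M/S = 1635 N/mm.
f_max = √(f_v² + f_b²) = √(201.6² + 1635²) = 1647 N/mm.
φr_n = 0.75 × 0.6 × 480 × (0.707 × 12) = 1833 N/mm → adequate.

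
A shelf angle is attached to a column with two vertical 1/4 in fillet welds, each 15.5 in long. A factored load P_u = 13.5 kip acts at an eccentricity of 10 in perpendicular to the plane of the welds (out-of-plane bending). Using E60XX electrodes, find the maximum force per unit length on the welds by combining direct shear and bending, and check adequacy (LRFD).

f_max ≈ 1.74 kip/in; adequate

E60XX → F_EXX = 60 ksi.
L_w = 2 × 15.5 = 31 in; section modulus (unit throat) S = 2 × L²/6 = 80.08 in².
Direct shear f_v = P/L_w = 13.5/31 = 0.4355 kip/in.
Moment M = P × e = 13.5 × 10 = 135 kip·in; bending f_b = M/S = 1.686 kip/in.
f_max = √(f_v² + f_b²) = √(0.4355² + 1.686²) = 1.741 kip/in.
φr_n = 0.75 × 0.6 × 60 × (0.707 × 0.25) = 4.772 kip/in → adequate.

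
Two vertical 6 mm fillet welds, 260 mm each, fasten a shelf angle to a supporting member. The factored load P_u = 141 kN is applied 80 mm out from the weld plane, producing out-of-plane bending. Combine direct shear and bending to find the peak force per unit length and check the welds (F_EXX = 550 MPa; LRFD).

L_w = 2 × 260 = 520 mm; section modulus (unit throat) S = 2 × L²/6 = 22530 mm².
Direct shear f_v = P/L_w = 141×10³/520 = 271.2 N/mm.
Moment M = P × e = 141×10³ × 80 = 11280000 N·mm; bending f_b = M/S = 500.6 N/mm.
f_max = √(f_v² + f_b²) = √(271.2² + 500.6²) = 569.3 N/mm.
φr_n = 0.75 × 0.6 × 550 × (0.707 × 6) = 1050 N/mm → adequate.

f_max ≈ 569 N/mm; adequate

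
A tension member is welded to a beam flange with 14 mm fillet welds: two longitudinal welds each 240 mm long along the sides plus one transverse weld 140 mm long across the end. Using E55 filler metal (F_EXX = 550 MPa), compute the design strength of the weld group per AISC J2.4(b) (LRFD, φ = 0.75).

φR_n ≈ 1520 kN

t_e = 0.707 × 14 = 9.898 mm.
R_nwl = 0.6 × 550 × 9.898 × 480 × 10⁻³ = 1568 kN (longitudinal, 2 welds).
R_nwt = 0.6 × 550 × 9.898 × 140 × 10⁻³ = 457.3 kN (transverse, base value).
(i) R_nwl + R_nwt = 2025 kN; (ii) 0.85 R_nwl + 1.5 R_nwt = 2019 kN.
R_n = max = 2025 kN [governs: (i)]; φR_n = 1519 kN.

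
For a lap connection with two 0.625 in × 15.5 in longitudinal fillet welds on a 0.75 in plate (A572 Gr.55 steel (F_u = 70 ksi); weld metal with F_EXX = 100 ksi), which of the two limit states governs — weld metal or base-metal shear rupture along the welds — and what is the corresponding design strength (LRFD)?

t_e = 0.707 × 0.625 = 0.4419 in; L = 31 in.
Weld metal: φR_n = 0.75 × 0.6 × 100 × 0.4419 × 31 = 616.4 kips.
Base metal (shear rupture): φR_n = 0.75 × 0.6 × 70 × 0.75 × 31 = 732.4 kips.
Governing: weld metal.

φR_n ≈ 616 kips (weld metal governs)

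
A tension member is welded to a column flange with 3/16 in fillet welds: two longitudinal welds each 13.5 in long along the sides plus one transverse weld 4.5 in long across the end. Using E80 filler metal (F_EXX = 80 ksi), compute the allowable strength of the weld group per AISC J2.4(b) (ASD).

t_e = 0.707 × 0.1875 = 0.1326 in.
R_nwl = 0.6 × 80 × 0.1326 × 27 = 171.8 kips (longitudinal, 2 welds).
R_nwt = 0.6 × 80 × 0.1326 × 4.5 = 28.63 kips (transverse, base value).
(i) R_nwl + R_nwt = 200.4 kips; (ii) 0.85 R_nwl + 1.5 R_nwt = 189 kips.
R_n = max = 200.4 kips [governs: (i)]; R_n/Ω = 100.2 kips.

R_n/Ω ≈ 100 kips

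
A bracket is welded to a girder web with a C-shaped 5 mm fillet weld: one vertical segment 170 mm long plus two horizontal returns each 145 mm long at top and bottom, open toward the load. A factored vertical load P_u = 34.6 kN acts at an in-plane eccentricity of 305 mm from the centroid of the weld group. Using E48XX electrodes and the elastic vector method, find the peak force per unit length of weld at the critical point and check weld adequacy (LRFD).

f_max ≈ 446 N/mm; adequate

E48XX → F_EXX = 480 MPa.
Total weld length L_w = 460 mm. Treat welds as unit-width lines.
Centroid: x̄ = 2×145×72.5 / 460 = 45.71 mm from the vertical weld.
Polar moment about centroid: J = I_x + I_y = [170³/12 + 2×145×85²] + [170×45.71² + 2(145³/12 + 145×26.79²)] = 3576000 mm³.
Direct shear f_v = P/L_w = 34.6×10³ / 460 = 75.22 N/mm (vertical).
Torsion M = P·e = 34.6×10³ × 305 = 10553000 N·mm.
Critical point at (x, y) = (99.29, 85) from centroid. f_tx = M·y/J = 250.8 N/mm; f_ty = M·x/J = 293 N/mm.
Resultant f_max = √[f_tx² + (f_v + f_ty)²] = √[250.8² + (75.22 + 293)²] = 445.5 N/mm.
Capacity per unit length: φr_n = 0.75 × 0.6 × 480 × (0.707 × 5) = 763.6 N/mm.
445.5 ≤ 763.6 → adequate.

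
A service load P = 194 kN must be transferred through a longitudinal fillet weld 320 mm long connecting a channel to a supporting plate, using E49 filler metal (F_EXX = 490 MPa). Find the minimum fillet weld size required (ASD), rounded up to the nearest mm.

Total weld length L = 320 mm.
Required throat t_e = P × Ω / (0.6 F_EXX × L) = 194 × 2.0 / (0.6 × 490 × 320 × 10⁻³) = 4.124 mm.
Required leg w = t_e / 0.707 = 5.833 mm → use 6 mm.

w = 6 mm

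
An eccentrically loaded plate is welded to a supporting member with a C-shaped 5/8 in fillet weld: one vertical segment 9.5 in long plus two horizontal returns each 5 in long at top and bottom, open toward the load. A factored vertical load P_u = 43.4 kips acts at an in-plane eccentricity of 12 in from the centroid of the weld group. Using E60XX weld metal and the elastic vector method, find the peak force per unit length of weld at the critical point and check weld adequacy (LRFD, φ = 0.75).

E60XX → F_EXX = 60 ksi.
Total weld length L_w = 19.5 in. Treat welds as unit-width lines.
Centroid: x̄ = 2×5×2.5 / 19.5 = 1.282 in from the vertical weld.
Polar moment about centroid: J = I_x + I_y = [9.5³/12 + 2×5×4.75²] + [9.5×1.282² + 2(5³/12 + 5×1.218²)] = 348.4 in³.
Direct shear f_v = P/L_w = 43.4 / 19.5 = 2.226 kip/in (vertical).
Torsion M = P·e = 43.4 × 12 = 520.8 kip·in.
Critical point at (x, y) = (3.718, 4.75) from centroid. f_tx = M·y/J = 7.101 kip/in; f_ty = M·x/J = 5.558 kip/in.
Resultant f_max = √[f_tx² + (f_v + f_ty)²] = √[7.101² + (2.226 + 5.558)²] = 10.54 kip/in.
Capacity per unit length: φr_n = 0.75 × 0.6 × 60 × (0.707 × 0.625) = 11.93 kip/in.
10.54 ≤ 11.93 → adequate.

f_max ≈ 10.5 kip/in; adequate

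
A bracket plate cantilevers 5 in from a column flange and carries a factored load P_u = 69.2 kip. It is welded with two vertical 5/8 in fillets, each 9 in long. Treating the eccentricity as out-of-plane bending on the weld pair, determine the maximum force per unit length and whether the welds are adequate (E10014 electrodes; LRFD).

E100XX → F_EXX = 100 ksi.
L_w = 2 × 9 = 18 in; section modulus (unit throat) S = 2 × L²/6 = 27 in².
Direct shear f_v = P/L_w = 69.2/18 = 3.844 kip/in.
Moment M = P × e = 69.2 × 5 = 346 kip·in; bending f_b = M/S = 12.81 kip/in.
f_max = √(f_v² + f_b²) = √(3.844² + 12.81²) = 13.38 kip/in.
φr_n = 0.75 × 0.6 × 100 × (0.707 × 0.625) = 19.88 kip/in → adequate.

f_max ≈ 13.4 kip/in; adequate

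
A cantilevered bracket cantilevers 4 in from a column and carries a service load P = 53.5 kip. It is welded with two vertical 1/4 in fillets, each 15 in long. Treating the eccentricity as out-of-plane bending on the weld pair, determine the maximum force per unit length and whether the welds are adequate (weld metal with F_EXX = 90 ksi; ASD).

f_max ≈ 3.36 kip/in; adequate

L_w = 2 × 15 = 30 in; section modulus (unit throat) S = 2 × L²/6 = 75 in².
Direct shear f_v = P/L_w = 53.5/30 = 1.783 kip/in.
Moment M = P × e = 53.5 × 4 = 214 kip·in; bending f_b = M/S = 2.853 kip/in.
f_max = √(f_v² + f_b²) = √(1.783² + 2.853²) = 3.365 kip/in.
r_n/Ω = (1/2.0) × 0.6 × 90 × (0.707 × 0.25) = 4.772 kip/in → adequate.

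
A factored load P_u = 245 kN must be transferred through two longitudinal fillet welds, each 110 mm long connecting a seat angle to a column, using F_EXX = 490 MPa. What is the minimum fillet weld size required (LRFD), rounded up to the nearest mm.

Total weld length L = 220 mm.
Required throat t_e = P_u / (φ × 0.6 F_EXX × L) = 245 / (0.75 × 0.6 × 490 × 220 × 10⁻³) = 5.051 mm.
Required leg w = t_e / 0.707 = 7.144 mm → use 8 mm.

w = 8 mm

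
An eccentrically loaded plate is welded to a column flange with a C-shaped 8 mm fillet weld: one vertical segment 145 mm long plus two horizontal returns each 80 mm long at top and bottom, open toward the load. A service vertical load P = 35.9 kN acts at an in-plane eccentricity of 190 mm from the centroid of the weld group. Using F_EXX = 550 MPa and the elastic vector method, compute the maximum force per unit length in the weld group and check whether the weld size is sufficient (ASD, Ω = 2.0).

Total weld length L_w = 305 mm. Treat welds as unit-width lines.
Centroid: x̄ = 2×80×40 / 305 = 20.98 mm from the vertical weld.
Polar moment about centroid: J = I_x + I_y = [145³/12 + 2×80×72.5²] + [145×20.98² + 2(80³/12 + 80×19.02²)] = 1302000 mm³.
Direct shear f_v = P/L_w = 35.9×10³ / 305 = 117.7 N/mm (vertical).
Torsion M = P·e = 35.9×10³ × 190 = 6821000 N·mm.
Critical point at (x, y) = (59.02, 72.5) from centroid. f_tx = M·y/J = 379.8 N/mm; f_ty = M·x/J = 309.2 N/mm.
Resultant f_max = √[f_tx² + (f_v + f_ty)²] = √[379.8² + (117.7 + 309.2)²] = 571.4 N/mm.
Capacity per unit length: r_n/Ω = (1/2.0) × 0.6 × 550 × (0.707 × 8) = 933.2 N/mm.
571.4 ≤ 933.2 → adequate.

f_max ≈ 571 N/mm; adequate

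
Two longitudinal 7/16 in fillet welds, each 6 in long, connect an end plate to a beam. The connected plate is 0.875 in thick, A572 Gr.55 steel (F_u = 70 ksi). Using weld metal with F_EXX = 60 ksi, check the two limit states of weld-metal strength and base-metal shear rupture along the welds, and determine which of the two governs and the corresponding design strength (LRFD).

φR_n ≈ 100 kips (weld metal governs)

t_e = 0.707 × 0.4375 = 0.3093 in; L = 12 in.
Weld metal: φR_n = 0.75 × 0.6 × 60 × 0.3093 × 12 = 100.2 kips.
Base metal (shear rupture): φR_n = 0.75 × 0.6 × 70 × 0.875 × 12 = 330.8 kips.
Governing: weld metal.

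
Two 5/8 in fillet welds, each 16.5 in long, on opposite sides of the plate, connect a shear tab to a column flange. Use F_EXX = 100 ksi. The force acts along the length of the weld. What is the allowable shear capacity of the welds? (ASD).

R_n/Ω ≈ 437 kip

Effective throat t_e = 0.707 × 0.625 = 0.4419 in.
Total length L = 33 in; A_we = 0.4419 × 33 = 14.58 in².
F_nw = 0.6 F_EXX = 0.6 × 100 = 60 ksi.
R_n = 60 × 14.58 = 874.9 kip; R_n/Ω = 874.9/2.0 = 437.5 kip.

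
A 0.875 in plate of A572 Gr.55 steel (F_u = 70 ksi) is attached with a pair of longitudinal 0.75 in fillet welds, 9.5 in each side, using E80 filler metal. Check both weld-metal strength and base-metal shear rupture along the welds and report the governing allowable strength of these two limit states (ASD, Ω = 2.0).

E80XX → F_EXX = 80 ksi.
t_e = 0.707 × 0.75 = 0.5302 in; L = 19 in.
Weld metal: R_n/Ω = (1/2.0) × 0.6 × 80 × 0.5302 × 19 = 241.8 kip.
Base metal (shear rupture): R_n/Ω = (1/2.0) × 0.6 × 70 × 0.875 × 19 = 349.1 kip.
Governing: weld metal.

R_n/Ω ≈ 242 kip (weld metal governs)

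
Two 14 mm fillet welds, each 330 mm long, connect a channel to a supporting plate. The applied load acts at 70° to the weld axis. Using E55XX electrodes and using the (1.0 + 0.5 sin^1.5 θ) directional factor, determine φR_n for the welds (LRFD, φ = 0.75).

φR_n ≈ 2350 kN

E55XX → F_EXX = 550 MPa.
t_e = 0.707 × 14 = 9.898 mm; A_we = 9.898 × 660 = 6533 mm².
Directional factor: 1.0 + 0.5 sin^1.5(70°) = 1.455.
F_nw = 0.6 × 550 × 1.455 = 480.3 MPa.
φR_n = 0.75 × 480.3 × 6533 × 10⁻³ = 2353 kN.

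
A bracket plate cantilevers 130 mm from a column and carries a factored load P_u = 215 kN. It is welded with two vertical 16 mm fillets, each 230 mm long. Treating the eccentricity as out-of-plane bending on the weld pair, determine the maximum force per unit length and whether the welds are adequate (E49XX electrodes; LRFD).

f_max ≈ 1650 N/mm; adequate

E49XX → F_EXX = 490 MPa.
L_w = 2 × 230 = 460 mm; section modulus (unit throat) S = 2 × L²/6 = 17630 mm².
Direct shear f_v = P/L_w = 215×10³/460 = 467.4 N/mm.
Moment M = P × e = 215×10³ × 130 = 27950000 N·mm; bending f_b = M/S = 1585 N/mm.
f_max = √(f_v² + f_b²) = √(467.4² + 1585²) = 1653 N/mm.
φr_n = 0.75 × 0.6 × 490 × (0.707 × 16) = 2494 N/mm → adequate.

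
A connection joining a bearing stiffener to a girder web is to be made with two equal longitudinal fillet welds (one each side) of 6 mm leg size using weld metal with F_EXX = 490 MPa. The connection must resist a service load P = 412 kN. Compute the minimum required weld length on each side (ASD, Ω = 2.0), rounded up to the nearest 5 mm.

L = 335 mm on each side

Throat t_e = 0.707 × 6 = 4.242 mm.
r_n/Ω = (0.6 × 490 × 4.242) / 2.0 = 623.6 N/mm = 0.6236 kN/mm.
L_req = P / (r_n/Ω) = 412 / 0.6236 = 660.7 mm total.
Per side: 660.7 / 2 = 330.4 mm.
Round up → use L = 335 mm on each side.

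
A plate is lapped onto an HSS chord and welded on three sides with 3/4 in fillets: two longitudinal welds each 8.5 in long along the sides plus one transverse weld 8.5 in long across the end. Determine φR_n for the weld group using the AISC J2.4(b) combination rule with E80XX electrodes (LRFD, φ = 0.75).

E80XX → F_EXX = 80 ksi.
t_e = 0.707 × 0.75 = 0.5302 in.
R_nwl = 0.6 × 80 × 0.5302 × 17 = 432.7 kip (longitudinal, 2 welds).
R_nwt = 0.6 × 80 × 0.5302 × 8.5 = 216.3 kip (transverse, base value).
(i) R_nwl + R_nwt = 649 kip; (ii) 0.85 R_nwl + 1.5 R_nwt = 692.3 kip.
R_n = max = 692.3 kip [governs: (ii)]; φR_n = 519.2 kip.

φR_n ≈ 519 kip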